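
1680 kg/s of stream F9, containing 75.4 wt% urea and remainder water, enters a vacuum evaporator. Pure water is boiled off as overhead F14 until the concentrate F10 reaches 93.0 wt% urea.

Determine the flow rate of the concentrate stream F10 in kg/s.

1362 kg/s

urea is conserved: 1680×0.754 = 1266.7 kg/s all reports to the concentrate.
Concentrate = 1266.7/(target fraction) = 1362.1 kg/s.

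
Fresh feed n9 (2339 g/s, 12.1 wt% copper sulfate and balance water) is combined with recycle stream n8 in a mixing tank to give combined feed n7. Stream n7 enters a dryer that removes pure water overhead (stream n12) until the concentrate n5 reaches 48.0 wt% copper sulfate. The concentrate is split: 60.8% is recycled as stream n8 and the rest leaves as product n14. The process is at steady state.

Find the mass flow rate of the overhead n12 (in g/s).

1749 g/s

Overall copper sulfate balance (none leaves overhead): copper sulfate in fresh feed = copper sulfate in product, i.e. 2339×0.121 = (1−0.608)·n5·0.480.
n5 = 283.02/(0.480×0.392) = 1504.1 g/s.
Recycle n8 = 0.608×1504.1 = 914.52 g/s.
Combined feed n7 = 2339 + 914.52 = 3253.5 g/s.
Overhead n12 = n7 − n5 = 3253.5 − 1504.1 = 1749.4 g/s.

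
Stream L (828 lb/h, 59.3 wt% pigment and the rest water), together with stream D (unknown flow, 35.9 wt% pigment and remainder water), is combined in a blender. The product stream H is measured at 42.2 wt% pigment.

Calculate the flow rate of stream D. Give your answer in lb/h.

Let D be the unknown flow. Total out = 828 + D.
pigment balance: 491 + 0.359·D = 0.422·(828 + D)
(0.359 − 0.422)·D = 0.422×828 − 491 = -141.59
D = -141.59 / -0.063 = 2247.4 lb/h

2247 lb/h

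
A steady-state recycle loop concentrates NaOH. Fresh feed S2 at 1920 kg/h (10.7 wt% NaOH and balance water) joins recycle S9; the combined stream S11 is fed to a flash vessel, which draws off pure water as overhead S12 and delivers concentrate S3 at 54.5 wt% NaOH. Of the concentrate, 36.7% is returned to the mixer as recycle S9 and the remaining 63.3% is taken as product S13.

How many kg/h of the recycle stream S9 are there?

218.6 kg/h

Overall NaOH balance (none leaves overhead): NaOH in fresh feed = NaOH in product, i.e. 1920×0.107 = (1−0.367)·S3·0.545.
S3 = 205.44/(0.545×0.633) = 595.5 kg/h.
Recycle S9 = 0.367×595.5 = 218.55 kg/h.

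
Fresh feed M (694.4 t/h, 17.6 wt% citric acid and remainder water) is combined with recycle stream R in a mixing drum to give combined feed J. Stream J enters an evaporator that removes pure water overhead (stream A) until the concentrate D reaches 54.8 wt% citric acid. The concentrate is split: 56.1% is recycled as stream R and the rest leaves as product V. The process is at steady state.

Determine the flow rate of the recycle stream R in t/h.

285 t/h

Overall citric acid balance (none leaves overhead): citric acid in fresh feed = citric acid in product, i.e. 694.4×0.176 = (1−0.561)·D·0.548.
D = 122.21/(0.548×0.439) = 508.02 t/h.
Recycle R = 0.561×508.02 = 285 t/h.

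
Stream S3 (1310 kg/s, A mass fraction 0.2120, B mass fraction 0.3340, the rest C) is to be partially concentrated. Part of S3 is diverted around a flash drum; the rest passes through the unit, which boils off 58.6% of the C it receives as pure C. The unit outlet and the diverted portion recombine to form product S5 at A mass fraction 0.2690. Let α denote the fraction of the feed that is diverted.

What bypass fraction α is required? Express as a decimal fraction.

All 1310×0.212 = 277.72 kg/s of A reaches S5, so S5 = 277.72/0.269 = 1032.4 kg/s and vapour = 277.58 kg/s.
The evaporator receives (1−α)·1310 of feed at 0.454 C and removes 0.586 of that C:
0.586×0.454×(1−α)×1310 = 277.58
(1−α) = 277.58/348.52 = 0.7965;  α = 0.2035.

0.204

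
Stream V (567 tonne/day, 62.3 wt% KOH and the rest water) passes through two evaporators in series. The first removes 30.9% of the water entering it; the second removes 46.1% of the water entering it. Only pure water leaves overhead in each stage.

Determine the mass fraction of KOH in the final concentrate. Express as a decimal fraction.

water in feed = 567×0.377 = 213.76 tonne/day.
After stage 1: water left = (1−0.309)×213.76 = 147.71; stream total = 500.95 tonne/day.
After stage 2: water left = (1−0.461)×147.71 = 79.614; final concentrate = 432.86 tonne/day.
KOH fraction = 353.24/432.86 = 0.816.

0.816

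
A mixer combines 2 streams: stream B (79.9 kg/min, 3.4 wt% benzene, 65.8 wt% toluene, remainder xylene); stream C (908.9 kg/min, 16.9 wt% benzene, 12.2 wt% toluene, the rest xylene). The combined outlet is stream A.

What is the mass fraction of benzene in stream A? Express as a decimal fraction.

Total flow out = 79.9 + 908.9 = 988.8 kg/min.
benzene in = 79.9×0.034 + 908.9×0.169 = 156.32 kg/min.
benzene mass fraction in A = 156.32/988.8 = 0.158.

0.158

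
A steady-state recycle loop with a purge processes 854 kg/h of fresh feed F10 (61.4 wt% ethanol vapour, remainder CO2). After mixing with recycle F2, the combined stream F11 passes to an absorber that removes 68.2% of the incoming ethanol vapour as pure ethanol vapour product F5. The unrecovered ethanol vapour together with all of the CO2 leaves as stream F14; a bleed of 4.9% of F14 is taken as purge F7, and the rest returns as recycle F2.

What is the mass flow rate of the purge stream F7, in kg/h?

CO2 enters only via F10 and leaves only via the purge: 854×0.386 = 0.049×(CO2 in F14), and the absorber passes all CO2, so CO2 in F11 = CO2 in F14 = 6727.4 kg/h.
ethanol vapour in F11: m_A = 854×0.614 + (1−0.049)·(1−0.682)·m_A, so m_A = 524.36/0.6976 = 751.68 kg/h.
F14 = (1−0.682)×751.68 + 6727.4 = 6966.5 kg/h.
Purge F7 = 0.049×6966.5 = 341.36 kg/h.

341.4 kg/h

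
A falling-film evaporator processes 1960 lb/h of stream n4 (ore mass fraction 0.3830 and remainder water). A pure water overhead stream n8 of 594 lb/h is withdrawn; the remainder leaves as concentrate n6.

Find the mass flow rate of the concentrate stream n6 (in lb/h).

1366 lb/h

Concentrate = 1960 − 594 = 1366 lb/h.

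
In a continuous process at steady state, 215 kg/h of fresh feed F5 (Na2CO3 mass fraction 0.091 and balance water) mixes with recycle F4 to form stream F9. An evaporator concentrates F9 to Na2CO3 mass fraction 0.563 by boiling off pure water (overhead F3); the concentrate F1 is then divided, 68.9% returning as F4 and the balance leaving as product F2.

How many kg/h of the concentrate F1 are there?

111.7 kg/h

Overall Na2CO3 balance (none leaves overhead): Na2CO3 in fresh feed = Na2CO3 in product, i.e. 215×0.091 = (1−0.689)·F1·0.563.
F1 = 19.565/(0.563×0.311) = 111.74 kg/h.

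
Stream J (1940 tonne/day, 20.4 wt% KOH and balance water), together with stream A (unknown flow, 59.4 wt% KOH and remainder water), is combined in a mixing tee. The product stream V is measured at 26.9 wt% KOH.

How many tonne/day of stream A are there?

Let A be the unknown flow. Total out = 1940 + A.
KOH balance: 395.76 + 0.594·A = 0.269·(1940 + A)
(0.594 − 0.269)·A = 0.269×1940 − 395.76 = 126.1
A = 126.1 / 0.325 = 388 tonne/day

388 tonne/day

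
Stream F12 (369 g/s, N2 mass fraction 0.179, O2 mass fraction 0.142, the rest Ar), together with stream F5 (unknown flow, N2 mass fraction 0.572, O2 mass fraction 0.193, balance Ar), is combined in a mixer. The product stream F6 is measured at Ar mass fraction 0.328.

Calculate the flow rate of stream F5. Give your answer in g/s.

Let F5 be the unknown flow. Total out = 369 + F5.
Ar balance: 250.55 + 0.235·F5 = 0.328·(369 + F5)
(0.235 − 0.328)·F5 = 0.328×369 − 250.55 = -129.52
F5 = -129.52 / -0.093 = 1392.7 g/s

1393 g/s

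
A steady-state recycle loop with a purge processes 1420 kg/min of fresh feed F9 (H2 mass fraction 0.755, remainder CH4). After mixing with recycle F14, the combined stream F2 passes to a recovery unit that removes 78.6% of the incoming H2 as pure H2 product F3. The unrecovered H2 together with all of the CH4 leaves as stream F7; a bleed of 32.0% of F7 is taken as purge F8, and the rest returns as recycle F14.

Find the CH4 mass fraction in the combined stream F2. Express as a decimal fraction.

0.464

CH4 enters only via F9 and leaves only via the purge: 1420×0.245 = 0.320×(CH4 in F7), and the recovery unit passes all CH4, so CH4 in F2 = CH4 in F7 = 1087.2 kg/min.
H2 in F2: m_A = 1420×0.755 + (1−0.320)·(1−0.786)·m_A, so m_A = 1072.1/0.8545 = 1254.7 kg/min.
F2 = 1254.7 + 1087.2 = 2341.9 kg/min.
CH4 fraction in F2 = 1087.2/2341.9 = 0.464.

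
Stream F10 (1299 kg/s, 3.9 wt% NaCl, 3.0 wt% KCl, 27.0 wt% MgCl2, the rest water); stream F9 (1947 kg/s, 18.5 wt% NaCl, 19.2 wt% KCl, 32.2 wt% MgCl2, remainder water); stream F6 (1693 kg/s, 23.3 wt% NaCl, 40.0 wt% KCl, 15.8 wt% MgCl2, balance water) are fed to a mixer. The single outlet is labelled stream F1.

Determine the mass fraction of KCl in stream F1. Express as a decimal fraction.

Total flow out = 1299 + 1947 + 1693 = 4939 kg/s.
KCl in = 1299×0.030 + 1947×0.192 + 1693×0.400 = 1090 kg/s.
KCl mass fraction in F1 = 1090/4939 = 0.2207.

0.2207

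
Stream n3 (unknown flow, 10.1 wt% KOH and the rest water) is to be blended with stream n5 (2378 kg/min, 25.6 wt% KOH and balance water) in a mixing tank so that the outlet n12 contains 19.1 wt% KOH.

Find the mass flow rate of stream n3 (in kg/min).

Let n3 be the unknown flow. Total out = 2378 + n3.
KOH balance: 608.77 + 0.101·n3 = 0.191·(2378 + n3)
(0.101 − 0.191)·n3 = 0.191×2378 − 608.77 = -154.57
n3 = -154.57 / -0.090 = 1717.4 kg/min

1717 kg/min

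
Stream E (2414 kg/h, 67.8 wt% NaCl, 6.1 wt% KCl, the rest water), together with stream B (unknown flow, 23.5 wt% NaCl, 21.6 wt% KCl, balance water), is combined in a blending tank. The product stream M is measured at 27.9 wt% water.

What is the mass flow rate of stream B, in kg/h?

Let B be the unknown flow. Total out = 2414 + B.
water balance: 630.05 + 0.549·B = 0.279·(2414 + B)
(0.549 − 0.279)·B = 0.279×2414 − 630.05 = 43.452
B = 43.452 / 0.270 = 160.93 kg/h

160.9 kg/h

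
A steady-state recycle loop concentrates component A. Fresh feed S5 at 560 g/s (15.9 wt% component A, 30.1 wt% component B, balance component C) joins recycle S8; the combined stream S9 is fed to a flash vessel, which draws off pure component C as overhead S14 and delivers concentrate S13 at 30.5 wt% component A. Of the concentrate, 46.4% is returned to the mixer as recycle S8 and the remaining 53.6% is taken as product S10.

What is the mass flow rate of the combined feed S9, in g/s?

Overall component A balance (none leaves overhead): component A in fresh feed = component A in product, i.e. 560×0.159 = (1−0.464)·S13·0.305.
S13 = 89.04/(0.305×0.536) = 544.65 g/s.
Recycle S8 = 0.464×544.65 = 252.72 g/s.
Combined feed S9 = 560 + 252.72 = 812.72 g/s.

812.7 g/s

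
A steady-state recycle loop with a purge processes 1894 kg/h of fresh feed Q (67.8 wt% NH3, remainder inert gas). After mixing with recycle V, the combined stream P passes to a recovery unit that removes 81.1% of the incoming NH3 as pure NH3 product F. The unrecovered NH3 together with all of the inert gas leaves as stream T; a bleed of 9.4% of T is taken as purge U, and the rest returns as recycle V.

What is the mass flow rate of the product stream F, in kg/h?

NH3 in P: m_A = 1894×0.678 + (1−0.094)·(1−0.811)·m_A, so m_A = 1284.1/0.8288 = 1549.5 kg/h.
Product F = 0.811×1549.5 = 1256.6 kg/h.

1257 kg/h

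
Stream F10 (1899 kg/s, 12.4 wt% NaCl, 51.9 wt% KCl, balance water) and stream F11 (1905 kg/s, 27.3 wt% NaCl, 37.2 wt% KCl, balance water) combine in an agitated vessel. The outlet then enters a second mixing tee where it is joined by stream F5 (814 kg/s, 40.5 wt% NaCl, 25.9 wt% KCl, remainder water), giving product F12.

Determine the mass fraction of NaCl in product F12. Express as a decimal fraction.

0.2350

Overall, product flow = 4618 kg/s.
NaCl in = 1899×0.124 + 1905×0.273 + 814×0.405 = 1085.2 kg/s.
NaCl fraction in F12 = 0.2350.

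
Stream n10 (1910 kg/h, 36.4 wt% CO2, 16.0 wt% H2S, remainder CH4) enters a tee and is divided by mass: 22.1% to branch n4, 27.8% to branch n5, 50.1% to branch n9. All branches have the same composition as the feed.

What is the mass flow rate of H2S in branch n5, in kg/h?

84.96 kg/h

Branch n5 total = 0.278×1910 = 530.98 kg/h.
H2S in n5 = 0.160×530.98 = 84.957 kg/h.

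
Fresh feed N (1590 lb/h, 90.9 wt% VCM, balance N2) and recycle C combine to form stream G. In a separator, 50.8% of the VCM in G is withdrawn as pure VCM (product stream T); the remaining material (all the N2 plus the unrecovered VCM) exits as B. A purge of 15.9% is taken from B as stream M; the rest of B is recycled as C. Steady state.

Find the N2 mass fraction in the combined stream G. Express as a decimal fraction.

0.270

N2 enters only via N and leaves only via the purge: 1590×0.091 = 0.159×(N2 in B), and the separator passes all N2, so N2 in G = N2 in B = 910 lb/h.
VCM in G: m_A = 1590×0.909 + (1−0.159)·(1−0.508)·m_A, so m_A = 1445.3/0.5862 = 2465.4 lb/h.
G = 2465.4 + 910 = 3375.4 lb/h.
N2 fraction in G = 910/3375.4 = 0.270.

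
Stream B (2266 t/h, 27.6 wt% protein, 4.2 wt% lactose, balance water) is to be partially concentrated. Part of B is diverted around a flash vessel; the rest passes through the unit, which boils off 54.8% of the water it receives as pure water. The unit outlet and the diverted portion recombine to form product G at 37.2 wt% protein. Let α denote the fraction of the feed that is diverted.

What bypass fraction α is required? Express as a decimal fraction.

All 2266×0.276 = 625.42 t/h of protein reaches G, so G = 625.42/0.372 = 1681.2 t/h and vapour = 584.77 t/h.
The evaporator receives (1−α)·2266 of feed at 0.682 water and removes 0.548 of that water:
0.548×0.682×(1−α)×2266 = 584.77
(1−α) = 584.77/846.89 = 0.6905;  α = 0.3095.

0.310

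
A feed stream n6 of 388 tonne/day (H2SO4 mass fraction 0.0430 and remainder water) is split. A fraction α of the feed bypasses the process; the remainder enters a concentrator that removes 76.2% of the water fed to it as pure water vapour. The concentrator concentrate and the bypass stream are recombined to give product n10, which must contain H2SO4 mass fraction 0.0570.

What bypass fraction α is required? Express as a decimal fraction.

0.663

All 388×0.043 = 16.684 tonne/day of H2SO4 reaches n10, so n10 = 16.684/0.057 = 292.7 tonne/day and vapour = 95.298 tonne/day.
The evaporator receives (1−α)·388 of feed at 0.957 water and removes 0.762 of that water:
0.762×0.957×(1−α)×388 = 95.298
(1−α) = 95.298/282.94 = 0.3368;  α = 0.6632.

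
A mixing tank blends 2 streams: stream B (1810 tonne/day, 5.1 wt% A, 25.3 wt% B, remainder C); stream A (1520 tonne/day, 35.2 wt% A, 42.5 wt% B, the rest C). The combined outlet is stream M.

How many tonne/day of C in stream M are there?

1599 tonne/day

C out = C in = 1810×0.696 + 1520×0.223 = 1598.7 tonne/day.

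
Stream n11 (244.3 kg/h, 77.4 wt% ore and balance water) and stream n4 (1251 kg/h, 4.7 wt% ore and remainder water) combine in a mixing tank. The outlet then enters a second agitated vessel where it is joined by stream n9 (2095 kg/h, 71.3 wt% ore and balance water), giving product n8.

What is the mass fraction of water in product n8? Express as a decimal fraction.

Overall, product flow = 3590.3 kg/h.
water in = 244.3×0.226 + 1251×0.953 + 2095×0.287 = 1848.7 kg/h.
water fraction in n8 = 0.515.

0.515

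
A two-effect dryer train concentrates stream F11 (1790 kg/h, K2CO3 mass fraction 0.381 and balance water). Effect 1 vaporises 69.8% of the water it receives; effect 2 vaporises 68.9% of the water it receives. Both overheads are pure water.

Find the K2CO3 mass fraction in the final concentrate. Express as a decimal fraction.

0.868

water in feed = 1790×0.619 = 1108 kg/h.
After stage 1: water left = (1−0.698)×1108 = 334.62; stream total = 1016.6 kg/h.
After stage 2: water left = (1−0.689)×334.62 = 104.07; final concentrate = 786.06 kg/h.
K2CO3 fraction = 681.99/786.06 = 0.868.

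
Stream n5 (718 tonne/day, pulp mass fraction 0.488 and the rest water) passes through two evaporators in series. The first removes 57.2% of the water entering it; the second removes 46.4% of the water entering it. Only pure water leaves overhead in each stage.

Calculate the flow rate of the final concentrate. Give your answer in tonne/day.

434.7 tonne/day

water in feed = 718×0.512 = 367.62 tonne/day.
After stage 1: water left = (1−0.572)×367.62 = 157.34; stream total = 507.72 tonne/day.
After stage 2: water left = (1−0.464)×157.34 = 84.334; final concentrate = 434.72 tonne/day.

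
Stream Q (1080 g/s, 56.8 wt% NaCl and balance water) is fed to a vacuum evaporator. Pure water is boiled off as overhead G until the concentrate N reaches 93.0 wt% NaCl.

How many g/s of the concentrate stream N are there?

NaCl is conserved: 1080×0.568 = 613.44 g/s all reports to the concentrate.
Concentrate = 613.44/(target fraction) = 659.61 g/s.

659.6 g/s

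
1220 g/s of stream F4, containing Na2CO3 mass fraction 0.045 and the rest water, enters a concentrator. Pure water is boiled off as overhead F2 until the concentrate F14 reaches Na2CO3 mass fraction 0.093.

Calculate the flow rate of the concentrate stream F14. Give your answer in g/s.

590.3 g/s

Na2CO3 is conserved: 1220×0.045 = 54.9 g/s all reports to the concentrate.
Concentrate = 54.9/(target fraction) = 590.32 g/s.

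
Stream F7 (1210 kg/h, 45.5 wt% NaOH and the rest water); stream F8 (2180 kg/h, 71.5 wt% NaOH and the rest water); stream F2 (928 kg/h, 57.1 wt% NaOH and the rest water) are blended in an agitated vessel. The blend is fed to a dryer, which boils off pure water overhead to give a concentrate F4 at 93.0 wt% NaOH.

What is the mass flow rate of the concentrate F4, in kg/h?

NaOH entering = 1210×0.455 + 2180×0.715 + 928×0.571 = 2639.1 kg/h.
All NaOH reports to F4, so F4 = 2639.1/0.930 = 2837.8 kg/h.

2838 kg/h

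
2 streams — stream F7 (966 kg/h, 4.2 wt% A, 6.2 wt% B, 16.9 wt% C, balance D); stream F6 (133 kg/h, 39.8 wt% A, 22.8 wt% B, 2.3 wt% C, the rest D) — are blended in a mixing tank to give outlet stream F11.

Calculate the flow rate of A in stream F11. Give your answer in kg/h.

93.51 kg/h

A out = A in = 966×0.042 + 133×0.398 = 93.506 kg/h.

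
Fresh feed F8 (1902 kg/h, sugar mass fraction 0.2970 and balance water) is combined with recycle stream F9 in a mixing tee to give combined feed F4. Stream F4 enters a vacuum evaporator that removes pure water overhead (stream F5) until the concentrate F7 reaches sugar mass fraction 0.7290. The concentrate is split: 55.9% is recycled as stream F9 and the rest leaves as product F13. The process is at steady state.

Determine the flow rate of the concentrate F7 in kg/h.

Overall sugar balance (none leaves overhead): sugar in fresh feed = sugar in product, i.e. 1902×0.297 = (1−0.559)·F7·0.729.
F7 = 564.89/(0.729×0.441) = 1757.1 kg/h.

1757 kg/h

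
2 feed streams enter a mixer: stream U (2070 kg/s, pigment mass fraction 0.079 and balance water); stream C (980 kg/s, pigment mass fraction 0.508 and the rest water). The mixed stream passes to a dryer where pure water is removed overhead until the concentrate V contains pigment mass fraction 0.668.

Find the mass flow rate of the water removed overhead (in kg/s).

2060 kg/s

pigment entering = 2070×0.079 + 980×0.508 = 661.37 kg/s.
All pigment reports to V, so V = 661.37/0.668 = 990.07 kg/s.
Total feed = 3050 kg/s; overhead = 3050 − 990.07 = 2059.9 kg/s.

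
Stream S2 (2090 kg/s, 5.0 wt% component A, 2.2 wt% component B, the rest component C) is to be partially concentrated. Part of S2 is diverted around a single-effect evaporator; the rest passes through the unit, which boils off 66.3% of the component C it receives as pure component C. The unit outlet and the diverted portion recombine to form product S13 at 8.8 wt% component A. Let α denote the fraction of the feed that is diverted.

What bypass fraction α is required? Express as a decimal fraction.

0.298

All 2090×0.050 = 104.5 kg/s of component A reaches S13, so S13 = 104.5/0.088 = 1187.5 kg/s and vapour = 902.5 kg/s.
The evaporator receives (1−α)·2090 of feed at 0.928 component C and removes 0.663 of that component C:
0.663×0.928×(1−α)×2090 = 902.5
(1−α) = 902.5/1285.9 = 0.7018;  α = 0.2982.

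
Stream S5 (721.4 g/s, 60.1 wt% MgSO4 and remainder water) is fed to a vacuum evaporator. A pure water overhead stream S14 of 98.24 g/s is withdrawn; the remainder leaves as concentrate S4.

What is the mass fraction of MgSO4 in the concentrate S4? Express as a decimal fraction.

MgSO4 is not removed: 721.4×0.601 = 433.56 g/s of MgSO4 enters S4.
Concentrate = 721.4 − 98.24 = 623.16 g/s.
Mass fraction = 433.56/623.16 = 0.6957.

0.6957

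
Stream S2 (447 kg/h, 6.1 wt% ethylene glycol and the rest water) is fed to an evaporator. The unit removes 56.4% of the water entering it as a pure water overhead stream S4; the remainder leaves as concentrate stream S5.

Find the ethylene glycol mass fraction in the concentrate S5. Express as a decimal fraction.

ethylene glycol is not removed: 447×0.061 = 27.267 kg/h of ethylene glycol enters S5.
water entering = 447×0.939 = 419.73 kg/h; overhead removed = 0.564×419.73 = 236.73 kg/h.
Concentrate = 447 − 236.73 = 210.27 kg/h.
Mass fraction = 27.267/210.27 = 0.130.

0.130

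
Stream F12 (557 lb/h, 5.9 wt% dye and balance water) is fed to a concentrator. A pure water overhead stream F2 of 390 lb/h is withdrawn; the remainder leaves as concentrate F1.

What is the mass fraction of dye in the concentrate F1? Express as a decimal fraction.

dye is not removed: 557×0.059 = 32.863 lb/h of dye enters F1.
Concentrate = 557 − 390 = 167 lb/h.
Mass fraction = 32.863/167 = 0.197.

0.197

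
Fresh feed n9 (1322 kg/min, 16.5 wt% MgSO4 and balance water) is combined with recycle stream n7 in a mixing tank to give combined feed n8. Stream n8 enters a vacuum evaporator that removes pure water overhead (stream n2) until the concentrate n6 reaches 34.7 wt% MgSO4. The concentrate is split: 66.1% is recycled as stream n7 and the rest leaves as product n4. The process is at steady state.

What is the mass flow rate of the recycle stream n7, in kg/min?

1226 kg/min

Overall MgSO4 balance (none leaves overhead): MgSO4 in fresh feed = MgSO4 in product, i.e. 1322×0.165 = (1−0.661)·n6·0.347.
n6 = 218.13/(0.347×0.339) = 1854.3 kg/min.
Recycle n7 = 0.661×1854.3 = 1225.7 kg/min.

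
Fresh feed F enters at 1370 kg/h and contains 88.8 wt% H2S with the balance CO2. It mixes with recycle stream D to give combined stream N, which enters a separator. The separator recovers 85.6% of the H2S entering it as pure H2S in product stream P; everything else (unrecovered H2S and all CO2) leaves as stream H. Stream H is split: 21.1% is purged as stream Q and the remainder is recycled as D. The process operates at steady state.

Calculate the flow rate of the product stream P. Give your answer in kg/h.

1175 kg/h

H2S in N: m_A = 1370×0.888 + (1−0.211)·(1−0.856)·m_A, so m_A = 1216.6/0.8864 = 1372.5 kg/h.
Product P = 0.856×1372.5 = 1174.9 kg/h.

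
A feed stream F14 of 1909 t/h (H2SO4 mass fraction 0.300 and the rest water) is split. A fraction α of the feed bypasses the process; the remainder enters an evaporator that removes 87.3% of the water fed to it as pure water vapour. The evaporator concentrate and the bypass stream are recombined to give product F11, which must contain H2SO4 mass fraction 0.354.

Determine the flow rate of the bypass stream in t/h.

All 1909×0.300 = 572.7 t/h of H2SO4 reaches F11, so F11 = 572.7/0.354 = 1617.8 t/h and vapour = 291.2 t/h.
The evaporator receives (1−α)·1909 of feed at 0.700 water and removes 0.873 of that water:
0.873×0.700×(1−α)×1909 = 291.2
(1−α) = 291.2/1166.6 = 0.2496;  α = 0.7504.
Bypass flow = 0.7504×1909 = 1432.5 t/h.

1432 t/h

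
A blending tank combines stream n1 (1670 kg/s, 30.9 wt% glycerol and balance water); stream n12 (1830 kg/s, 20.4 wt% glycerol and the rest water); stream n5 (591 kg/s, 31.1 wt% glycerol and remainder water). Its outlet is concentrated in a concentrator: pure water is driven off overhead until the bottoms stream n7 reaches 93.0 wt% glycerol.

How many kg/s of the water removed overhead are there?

2937 kg/s

glycerol entering = 1670×0.309 + 1830×0.204 + 591×0.311 = 1073.2 kg/s.
All glycerol reports to n7, so n7 = 1073.2/0.930 = 1153.9 kg/s.
Total feed = 4091 kg/s; overhead = 4091 − 1153.9 = 2937.1 kg/s.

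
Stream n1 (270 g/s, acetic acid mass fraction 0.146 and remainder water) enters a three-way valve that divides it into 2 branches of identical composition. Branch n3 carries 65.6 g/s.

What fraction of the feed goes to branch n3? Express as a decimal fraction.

Fraction to n3 = 65.6/270 = 0.2430.

0.243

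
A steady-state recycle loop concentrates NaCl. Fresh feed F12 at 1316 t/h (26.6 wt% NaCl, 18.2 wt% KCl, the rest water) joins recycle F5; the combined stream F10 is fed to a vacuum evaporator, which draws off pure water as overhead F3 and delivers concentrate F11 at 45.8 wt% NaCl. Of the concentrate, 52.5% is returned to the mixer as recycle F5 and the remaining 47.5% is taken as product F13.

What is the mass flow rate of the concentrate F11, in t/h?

Overall NaCl balance (none leaves overhead): NaCl in fresh feed = NaCl in product, i.e. 1316×0.266 = (1−0.525)·F11·0.458.
F11 = 350.06/(0.458×0.475) = 1609.1 t/h.

1609 t/h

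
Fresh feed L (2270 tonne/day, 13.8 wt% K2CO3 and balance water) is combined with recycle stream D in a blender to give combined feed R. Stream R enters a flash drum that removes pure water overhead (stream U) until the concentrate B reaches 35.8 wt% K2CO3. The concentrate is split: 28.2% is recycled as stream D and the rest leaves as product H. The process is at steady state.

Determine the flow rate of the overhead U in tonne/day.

1395 tonne/day

Overall K2CO3 balance (none leaves overhead): K2CO3 in fresh feed = K2CO3 in product, i.e. 2270×0.138 = (1−0.282)·B·0.358.
B = 313.26/(0.358×0.718) = 1218.7 tonne/day.
Recycle D = 0.282×1218.7 = 343.67 tonne/day.
Combined feed R = 2270 + 343.67 = 2613.7 tonne/day.
Overhead U = R − B = 2613.7 − 1218.7 = 1395 tonne/day.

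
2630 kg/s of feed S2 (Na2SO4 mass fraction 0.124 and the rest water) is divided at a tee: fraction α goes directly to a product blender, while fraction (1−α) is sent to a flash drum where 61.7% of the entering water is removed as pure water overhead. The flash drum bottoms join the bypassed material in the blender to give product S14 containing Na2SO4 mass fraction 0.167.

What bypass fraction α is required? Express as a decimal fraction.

All 2630×0.124 = 326.12 kg/s of Na2SO4 reaches S14, so S14 = 326.12/0.167 = 1952.8 kg/s and vapour = 677.19 kg/s.
The evaporator receives (1−α)·2630 of feed at 0.876 water and removes 0.617 of that water:
0.617×0.876×(1−α)×2630 = 677.19
(1−α) = 677.19/1421.5 = 0.4764;  α = 0.5236.

0.524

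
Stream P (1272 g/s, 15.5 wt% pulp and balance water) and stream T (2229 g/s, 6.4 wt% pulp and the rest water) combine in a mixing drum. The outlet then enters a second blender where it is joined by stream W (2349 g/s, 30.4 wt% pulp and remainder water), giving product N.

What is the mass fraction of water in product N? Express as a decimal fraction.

Overall, product flow = 5850 g/s.
water in = 1272×0.845 + 2229×0.936 + 2349×0.696 = 4796.1 g/s.
water fraction in N = 0.820.

0.820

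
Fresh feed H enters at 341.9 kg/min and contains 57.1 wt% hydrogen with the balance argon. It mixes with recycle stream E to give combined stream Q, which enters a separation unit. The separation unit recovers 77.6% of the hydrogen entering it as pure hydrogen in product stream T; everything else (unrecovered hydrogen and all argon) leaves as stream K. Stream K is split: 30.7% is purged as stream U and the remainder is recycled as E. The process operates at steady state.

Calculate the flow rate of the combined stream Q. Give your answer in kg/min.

argon enters only via H and leaves only via the purge: 341.9×0.429 = 0.307×(argon in K), and the separation unit passes all argon, so argon in Q = argon in K = 477.77 kg/min.
hydrogen in Q: m_A = 341.9×0.571 + (1−0.307)·(1−0.776)·m_A, so m_A = 195.22/0.8448 = 231.1 kg/min.
Q = 231.1 + 477.77 = 708.87 kg/min.

708.9 kg/min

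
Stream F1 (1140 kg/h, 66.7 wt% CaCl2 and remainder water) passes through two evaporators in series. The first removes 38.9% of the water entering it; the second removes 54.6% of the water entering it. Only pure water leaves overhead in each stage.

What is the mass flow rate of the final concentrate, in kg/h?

water in feed = 1140×0.333 = 379.62 kg/h.
After stage 1: water left = (1−0.389)×379.62 = 231.95; stream total = 992.33 kg/h.
After stage 2: water left = (1−0.546)×231.95 = 105.3; final concentrate = 865.68 kg/h.

865.7 kg/h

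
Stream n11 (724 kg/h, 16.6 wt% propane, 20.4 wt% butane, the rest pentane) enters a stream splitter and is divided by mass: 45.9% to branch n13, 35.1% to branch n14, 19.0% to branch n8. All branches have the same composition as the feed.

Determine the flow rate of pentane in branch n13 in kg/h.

Branch n13 total = 0.459×724 = 332.32 kg/h.
pentane in n13 = 0.630×332.32 = 209.36 kg/h.

209.4 kg/h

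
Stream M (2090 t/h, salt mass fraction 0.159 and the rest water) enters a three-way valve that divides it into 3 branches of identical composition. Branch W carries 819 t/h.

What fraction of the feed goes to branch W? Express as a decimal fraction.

0.392

Fraction to W = 819/2090 = 0.3919.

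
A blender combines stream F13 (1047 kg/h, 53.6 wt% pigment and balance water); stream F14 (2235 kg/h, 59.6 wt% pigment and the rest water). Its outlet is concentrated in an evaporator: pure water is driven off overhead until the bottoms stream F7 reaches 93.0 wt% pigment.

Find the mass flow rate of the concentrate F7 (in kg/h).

pigment entering = 1047×0.536 + 2235×0.596 = 1893.3 kg/h.
All pigment reports to F7, so F7 = 1893.3/0.930 = 2035.8 kg/h.

2036 kg/h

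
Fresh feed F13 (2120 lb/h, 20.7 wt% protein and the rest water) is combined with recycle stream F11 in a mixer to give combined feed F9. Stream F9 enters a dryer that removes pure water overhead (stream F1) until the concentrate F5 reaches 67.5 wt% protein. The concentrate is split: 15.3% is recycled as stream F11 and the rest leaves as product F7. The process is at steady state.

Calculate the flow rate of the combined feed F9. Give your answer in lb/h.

2237 lb/h

Overall protein balance (none leaves overhead): protein in fresh feed = protein in product, i.e. 2120×0.207 = (1−0.153)·F5·0.675.
F5 = 438.84/(0.675×0.847) = 767.57 lb/h.
Recycle F11 = 0.153×767.57 = 117.44 lb/h.
Combined feed F9 = 2120 + 117.44 = 2237.4 lb/h.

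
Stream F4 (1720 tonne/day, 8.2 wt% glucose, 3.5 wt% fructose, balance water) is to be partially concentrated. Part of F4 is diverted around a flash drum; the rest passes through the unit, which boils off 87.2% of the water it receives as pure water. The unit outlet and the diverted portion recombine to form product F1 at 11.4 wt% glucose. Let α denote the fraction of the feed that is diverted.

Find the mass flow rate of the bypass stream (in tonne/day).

All 1720×0.082 = 141.04 tonne/day of glucose reaches F1, so F1 = 141.04/0.114 = 1237.2 tonne/day and vapour = 482.81 tonne/day.
The evaporator receives (1−α)·1720 of feed at 0.883 water and removes 0.872 of that water:
0.872×0.883×(1−α)×1720 = 482.81
(1−α) = 482.81/1324.4 = 0.3646;  α = 0.6354.
Bypass flow = 0.6354×1720 = 1093 tonne/day.

1093 tonne/day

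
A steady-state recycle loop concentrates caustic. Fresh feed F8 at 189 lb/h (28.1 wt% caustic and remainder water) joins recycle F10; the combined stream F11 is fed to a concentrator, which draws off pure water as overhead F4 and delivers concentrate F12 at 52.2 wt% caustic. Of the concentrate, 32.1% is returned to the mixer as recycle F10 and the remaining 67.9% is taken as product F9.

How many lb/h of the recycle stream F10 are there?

Overall caustic balance (none leaves overhead): caustic in fresh feed = caustic in product, i.e. 189×0.281 = (1−0.321)·F12·0.522.
F12 = 53.109/(0.522×0.679) = 149.84 lb/h.
Recycle F10 = 0.321×149.84 = 48.099 lb/h.

48.1 lb/h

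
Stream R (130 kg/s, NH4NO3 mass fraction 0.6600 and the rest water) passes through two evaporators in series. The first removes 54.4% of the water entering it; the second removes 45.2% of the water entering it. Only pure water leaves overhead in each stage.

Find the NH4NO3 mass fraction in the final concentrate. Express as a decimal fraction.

water in feed = 130×0.340 = 44.2 kg/s.
After stage 1: water left = (1−0.544)×44.2 = 20.155; stream total = 105.96 kg/s.
After stage 2: water left = (1−0.452)×20.155 = 11.045; final concentrate = 96.845 kg/s.
NH4NO3 fraction = 85.8/96.845 = 0.8860.

0.8860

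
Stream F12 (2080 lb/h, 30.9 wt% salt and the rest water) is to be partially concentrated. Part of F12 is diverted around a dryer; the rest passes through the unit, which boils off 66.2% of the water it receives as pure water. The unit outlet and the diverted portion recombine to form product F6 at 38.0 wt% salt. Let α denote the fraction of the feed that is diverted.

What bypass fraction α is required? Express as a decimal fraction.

All 2080×0.309 = 642.72 lb/h of salt reaches F6, so F6 = 642.72/0.380 = 1691.4 lb/h and vapour = 388.63 lb/h.
The evaporator receives (1−α)·2080 of feed at 0.691 water and removes 0.662 of that water:
0.662×0.691×(1−α)×2080 = 388.63
(1−α) = 388.63/951.48 = 0.4084;  α = 0.5916.

0.592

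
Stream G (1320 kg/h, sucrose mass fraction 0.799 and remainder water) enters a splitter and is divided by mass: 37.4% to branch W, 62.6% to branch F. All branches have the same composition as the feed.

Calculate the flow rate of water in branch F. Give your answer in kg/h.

Branch F total = 0.626×1320 = 826.32 kg/h.
water in F = 0.201×826.32 = 166.09 kg/h.

166.1 kg/h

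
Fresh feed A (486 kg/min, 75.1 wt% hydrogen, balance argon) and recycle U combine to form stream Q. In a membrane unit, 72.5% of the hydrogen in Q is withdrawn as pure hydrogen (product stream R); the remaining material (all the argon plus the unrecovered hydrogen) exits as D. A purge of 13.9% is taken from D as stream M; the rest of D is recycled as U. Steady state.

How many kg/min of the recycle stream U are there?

argon enters only via A and leaves only via the purge: 486×0.249 = 0.139×(argon in D), and the membrane unit passes all argon, so argon in Q = argon in D = 870.6 kg/min.
hydrogen in Q: m_A = 486×0.751 + (1−0.139)·(1−0.725)·m_A, so m_A = 364.99/0.7632 = 478.22 kg/min.
D = (1−0.725)×478.22 + 870.6 = 1002.1 kg/min.
Recycle U = (1−0.139)×1002.1 = 862.82 kg/min.

862.8 kg/min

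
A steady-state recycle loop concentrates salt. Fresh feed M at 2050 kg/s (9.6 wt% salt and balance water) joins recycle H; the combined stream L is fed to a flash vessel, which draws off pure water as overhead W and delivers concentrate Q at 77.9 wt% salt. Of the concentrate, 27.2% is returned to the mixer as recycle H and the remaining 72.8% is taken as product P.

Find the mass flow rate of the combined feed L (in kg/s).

2144 kg/s

Overall salt balance (none leaves overhead): salt in fresh feed = salt in product, i.e. 2050×0.096 = (1−0.272)·Q·0.779.
Q = 196.8/(0.779×0.728) = 347.02 kg/s.
Recycle H = 0.272×347.02 = 94.39 kg/s.
Combined feed L = 2050 + 94.39 = 2144.4 kg/s.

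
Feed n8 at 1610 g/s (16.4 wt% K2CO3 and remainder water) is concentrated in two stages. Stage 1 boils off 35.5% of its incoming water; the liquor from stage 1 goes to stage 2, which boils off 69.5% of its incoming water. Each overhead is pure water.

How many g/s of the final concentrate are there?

water in feed = 1610×0.836 = 1346 g/s.
After stage 1: water left = (1−0.355)×1346 = 868.14; stream total = 1132.2 g/s.
After stage 2: water left = (1−0.695)×868.14 = 264.78; final concentrate = 528.82 g/s.

528.8 g/s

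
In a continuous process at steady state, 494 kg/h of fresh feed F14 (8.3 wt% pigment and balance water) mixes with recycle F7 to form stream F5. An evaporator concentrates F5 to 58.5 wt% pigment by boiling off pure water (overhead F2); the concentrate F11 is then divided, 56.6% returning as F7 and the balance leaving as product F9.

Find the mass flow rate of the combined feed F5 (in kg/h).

Overall pigment balance (none leaves overhead): pigment in fresh feed = pigment in product, i.e. 494×0.083 = (1−0.566)·F11·0.585.
F11 = 41.002/(0.585×0.434) = 161.5 kg/h.
Recycle F7 = 0.566×161.5 = 91.406 kg/h.
Combined feed F5 = 494 + 91.406 = 585.41 kg/h.

585.4 kg/h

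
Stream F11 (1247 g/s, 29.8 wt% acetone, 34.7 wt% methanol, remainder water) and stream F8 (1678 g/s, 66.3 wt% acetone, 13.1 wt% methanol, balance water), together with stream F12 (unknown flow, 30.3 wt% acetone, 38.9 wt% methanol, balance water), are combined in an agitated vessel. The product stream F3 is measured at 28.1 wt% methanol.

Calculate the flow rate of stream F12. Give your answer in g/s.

1569 g/s

Let F12 be the unknown flow. Total out = 2925 + F12.
methanol balance: 652.53 + 0.389·F12 = 0.281·(2925 + F12)
(0.389 − 0.281)·F12 = 0.281×2925 − 652.53 = 169.4
F12 = 169.4 / 0.108 = 1568.5 g/s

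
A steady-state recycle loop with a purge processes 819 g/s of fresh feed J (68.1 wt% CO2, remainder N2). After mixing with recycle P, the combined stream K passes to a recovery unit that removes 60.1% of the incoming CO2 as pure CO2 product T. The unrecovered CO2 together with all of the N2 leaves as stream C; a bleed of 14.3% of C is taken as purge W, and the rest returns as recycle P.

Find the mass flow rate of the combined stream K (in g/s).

2675 g/s

N2 enters only via J and leaves only via the purge: 819×0.319 = 0.143×(N2 in C), and the recovery unit passes all N2, so N2 in K = N2 in C = 1827 g/s.
CO2 in K: m_A = 819×0.681 + (1−0.143)·(1−0.601)·m_A, so m_A = 557.74/0.6581 = 847.55 g/s.
K = 847.55 + 1827 = 2674.6 g/s.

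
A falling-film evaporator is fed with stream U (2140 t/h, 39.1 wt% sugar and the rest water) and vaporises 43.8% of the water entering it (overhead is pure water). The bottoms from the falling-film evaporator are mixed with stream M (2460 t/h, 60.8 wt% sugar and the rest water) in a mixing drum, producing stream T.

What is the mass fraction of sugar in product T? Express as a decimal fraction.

0.5789

Vapour removed = 0.438×0.609×2140 = 570.83 t/h; concentrate = 1569.2 t/h.
sugar reaching the mixer = 836.74 (from concentrate) + 2460×0.608 = 2332.4 t/h.
Product flow = 1569.2 + 2460 = 4029.2 t/h; sugar fraction = 0.5789.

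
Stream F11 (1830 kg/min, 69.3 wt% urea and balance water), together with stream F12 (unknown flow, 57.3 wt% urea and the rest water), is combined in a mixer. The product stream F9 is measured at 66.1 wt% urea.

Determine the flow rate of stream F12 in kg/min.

Let F12 be the unknown flow. Total out = 1830 + F12.
urea balance: 1268.2 + 0.573·F12 = 0.661·(1830 + F12)
(0.573 − 0.661)·F12 = 0.661×1830 − 1268.2 = -58.56
F12 = -58.56 / -0.088 = 665.45 kg/min

665.5 kg/min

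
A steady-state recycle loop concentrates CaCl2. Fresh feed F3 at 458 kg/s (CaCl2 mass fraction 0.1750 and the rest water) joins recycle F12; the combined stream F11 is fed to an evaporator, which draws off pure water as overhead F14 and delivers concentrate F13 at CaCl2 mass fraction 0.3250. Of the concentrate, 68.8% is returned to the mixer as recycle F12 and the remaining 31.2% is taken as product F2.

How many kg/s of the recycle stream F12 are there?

543.8 kg/s

Overall CaCl2 balance (none leaves overhead): CaCl2 in fresh feed = CaCl2 in product, i.e. 458×0.175 = (1−0.688)·F13·0.325.
F13 = 80.15/(0.325×0.312) = 790.43 kg/s.
Recycle F12 = 0.688×790.43 = 543.82 kg/s.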